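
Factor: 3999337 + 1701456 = 7^1*814399^1= 5700793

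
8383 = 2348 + 6035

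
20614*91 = 1875874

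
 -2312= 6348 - 8660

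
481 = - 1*(-481)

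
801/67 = 11 + 64/67=11.96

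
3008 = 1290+1718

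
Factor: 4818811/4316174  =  2^( - 1)*101^1*47711^1 * 2158087^( - 1) 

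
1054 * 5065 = 5338510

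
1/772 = 1/772 = 0.00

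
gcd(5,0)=5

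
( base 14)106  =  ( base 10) 202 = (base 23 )8i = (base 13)127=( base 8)312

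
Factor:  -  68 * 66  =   - 2^3*3^1*11^1*17^1 = - 4488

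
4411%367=7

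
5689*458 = 2605562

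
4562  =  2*2281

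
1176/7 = 168 = 168.00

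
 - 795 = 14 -809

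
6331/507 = 487/39 = 12.49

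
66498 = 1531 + 64967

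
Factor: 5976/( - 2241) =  - 2^3*3^ ( - 1)=- 8/3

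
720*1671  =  1203120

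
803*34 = 27302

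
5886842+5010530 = 10897372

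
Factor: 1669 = 1669^1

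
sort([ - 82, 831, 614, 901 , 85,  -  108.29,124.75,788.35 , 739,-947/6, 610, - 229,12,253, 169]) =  [-229,  -  947/6, - 108.29,-82,12, 85,124.75,169, 253, 610, 614, 739, 788.35, 831, 901]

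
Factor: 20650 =2^1  *  5^2*7^1*59^1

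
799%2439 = 799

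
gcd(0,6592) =6592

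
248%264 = 248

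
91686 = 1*91686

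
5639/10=563+9/10  =  563.90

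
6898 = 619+6279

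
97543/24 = 97543/24 = 4064.29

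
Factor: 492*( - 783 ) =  - 2^2*3^4*29^1*41^1 = -385236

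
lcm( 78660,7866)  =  78660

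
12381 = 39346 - 26965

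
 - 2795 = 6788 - 9583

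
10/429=10/429 = 0.02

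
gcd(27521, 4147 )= 377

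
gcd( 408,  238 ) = 34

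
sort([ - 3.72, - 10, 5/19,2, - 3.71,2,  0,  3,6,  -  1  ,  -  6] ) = [ - 10,-6,-3.72, - 3.71, - 1,0, 5/19, 2,2,3,6]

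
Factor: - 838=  - 2^1*419^1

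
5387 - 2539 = 2848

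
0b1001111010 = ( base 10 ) 634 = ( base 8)1172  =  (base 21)194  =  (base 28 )MI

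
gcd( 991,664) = 1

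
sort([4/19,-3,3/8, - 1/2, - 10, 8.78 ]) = [-10,-3, - 1/2,4/19,3/8,8.78 ] 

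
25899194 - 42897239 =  - 16998045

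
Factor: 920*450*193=79902000=2^4*3^2*5^3*23^1*193^1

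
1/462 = 1/462 = 0.00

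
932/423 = 2 + 86/423 = 2.20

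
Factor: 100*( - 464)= - 46400 = - 2^6*5^2*29^1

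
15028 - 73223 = -58195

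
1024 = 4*256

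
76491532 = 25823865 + 50667667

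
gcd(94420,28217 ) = 1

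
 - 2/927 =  - 1 + 925/927 = - 0.00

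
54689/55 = 54689/55 = 994.35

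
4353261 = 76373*57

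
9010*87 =783870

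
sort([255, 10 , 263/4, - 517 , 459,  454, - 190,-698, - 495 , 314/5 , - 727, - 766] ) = [ - 766,  -  727,  -  698, - 517, - 495 ,-190, 10, 314/5,263/4 , 255, 454, 459]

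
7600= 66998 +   -  59398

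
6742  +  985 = 7727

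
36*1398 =50328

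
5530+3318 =8848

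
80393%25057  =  5222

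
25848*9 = 232632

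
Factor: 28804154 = 2^1*17^1  *  59^1 *83^1*173^1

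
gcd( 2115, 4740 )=15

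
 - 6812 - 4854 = -11666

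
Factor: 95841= 3^2 * 23^1*463^1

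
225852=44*5133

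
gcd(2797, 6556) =1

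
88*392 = 34496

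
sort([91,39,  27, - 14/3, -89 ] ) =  [-89,-14/3, 27,39,91]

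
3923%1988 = 1935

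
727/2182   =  727/2182=0.33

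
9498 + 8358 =17856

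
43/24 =43/24 =1.79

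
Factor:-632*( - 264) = 166848= 2^6*3^1 * 11^1*79^1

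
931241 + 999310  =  1930551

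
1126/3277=1126/3277 = 0.34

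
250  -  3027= -2777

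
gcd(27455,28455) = 5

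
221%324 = 221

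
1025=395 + 630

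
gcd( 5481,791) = 7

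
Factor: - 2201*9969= - 21941769  =  - 3^1*31^1*71^1*3323^1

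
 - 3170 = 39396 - 42566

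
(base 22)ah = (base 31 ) 7k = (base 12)179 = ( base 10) 237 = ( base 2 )11101101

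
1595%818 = 777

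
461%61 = 34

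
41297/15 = 41297/15=2753.13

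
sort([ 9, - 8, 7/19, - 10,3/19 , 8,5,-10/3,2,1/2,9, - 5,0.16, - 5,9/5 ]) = [ - 10, - 8,  -  5, - 5 , - 10/3 , 3/19,0.16 , 7/19,1/2,9/5,2,5, 8,9,9]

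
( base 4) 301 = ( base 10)49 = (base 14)37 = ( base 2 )110001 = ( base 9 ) 54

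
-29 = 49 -78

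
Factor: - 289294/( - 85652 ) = 2^(-1)*7^( - 2)*331^1= 331/98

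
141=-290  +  431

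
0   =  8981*0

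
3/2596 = 3/2596 = 0.00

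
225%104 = 17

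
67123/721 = 93+10/103 = 93.10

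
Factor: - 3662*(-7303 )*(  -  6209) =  - 2^1*7^1*67^1*109^1*887^1*1831^1 = -166050925474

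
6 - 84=-78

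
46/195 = 46/195= 0.24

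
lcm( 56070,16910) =1065330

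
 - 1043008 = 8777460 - 9820468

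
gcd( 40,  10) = 10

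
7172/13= 7172/13 = 551.69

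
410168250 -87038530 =323129720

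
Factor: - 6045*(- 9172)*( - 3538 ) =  -196163490120 = - 2^3*3^1 * 5^1*13^1*29^1*31^1*61^1*2293^1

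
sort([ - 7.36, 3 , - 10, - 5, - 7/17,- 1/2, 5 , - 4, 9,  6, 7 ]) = [ - 10, - 7.36,  -  5, - 4, - 1/2,-7/17, 3,5, 6 , 7, 9 ]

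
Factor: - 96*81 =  - 7776  =  - 2^5 * 3^5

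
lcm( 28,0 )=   0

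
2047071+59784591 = 61831662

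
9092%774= 578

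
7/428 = 7/428 = 0.02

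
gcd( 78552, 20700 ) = 36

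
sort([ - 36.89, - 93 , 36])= [ - 93, -36.89 , 36]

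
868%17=1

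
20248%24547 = 20248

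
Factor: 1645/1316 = 2^( - 2)*5^1 = 5/4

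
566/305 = 1  +  261/305 = 1.86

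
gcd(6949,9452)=1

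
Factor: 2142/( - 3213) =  - 2/3 = - 2^1*3^(-1 )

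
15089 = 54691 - 39602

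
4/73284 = 1/18321 = 0.00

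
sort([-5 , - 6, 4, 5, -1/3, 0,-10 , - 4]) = [ - 10, - 6, - 5,  -  4, - 1/3 , 0,4, 5]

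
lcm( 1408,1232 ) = 9856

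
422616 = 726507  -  303891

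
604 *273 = 164892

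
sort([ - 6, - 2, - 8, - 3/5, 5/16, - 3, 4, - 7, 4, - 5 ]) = [ - 8, - 7, - 6, - 5, - 3,  -  2,-3/5,5/16,4, 4]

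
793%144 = 73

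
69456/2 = 34728 = 34728.00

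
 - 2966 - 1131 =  - 4097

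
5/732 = 5/732 = 0.01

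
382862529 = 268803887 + 114058642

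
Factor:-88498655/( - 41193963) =3^(-2)*5^1 * 7^2*361219^1*4577107^( - 1) 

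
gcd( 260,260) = 260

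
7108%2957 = 1194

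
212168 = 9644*22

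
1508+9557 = 11065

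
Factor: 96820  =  2^2*5^1 *47^1 *103^1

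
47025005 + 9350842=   56375847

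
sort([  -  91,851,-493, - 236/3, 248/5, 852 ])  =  [ - 493,- 91, -236/3,248/5, 851 , 852]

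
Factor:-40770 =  - 2^1*3^3*5^1*151^1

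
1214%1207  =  7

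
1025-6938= -5913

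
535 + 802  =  1337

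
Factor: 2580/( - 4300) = -3^1*5^( - 1 )= - 3/5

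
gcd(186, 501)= 3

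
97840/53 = 97840/53= 1846.04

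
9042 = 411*22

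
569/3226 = 569/3226 = 0.18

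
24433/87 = 24433/87 = 280.84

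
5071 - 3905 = 1166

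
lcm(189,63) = 189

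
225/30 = 7 + 1/2  =  7.50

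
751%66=25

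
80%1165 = 80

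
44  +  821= 865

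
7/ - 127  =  -1 +120/127  =  -0.06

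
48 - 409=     -  361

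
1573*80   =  125840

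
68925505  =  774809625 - 705884120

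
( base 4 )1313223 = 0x1DEB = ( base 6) 55243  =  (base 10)7659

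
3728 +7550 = 11278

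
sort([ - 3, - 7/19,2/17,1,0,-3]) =[ - 3, - 3, -7/19,0,2/17,1 ]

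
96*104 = 9984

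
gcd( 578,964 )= 2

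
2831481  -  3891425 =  - 1059944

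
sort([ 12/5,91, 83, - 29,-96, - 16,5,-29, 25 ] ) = [ - 96, - 29, - 29,-16, 12/5,  5 , 25,83, 91 ] 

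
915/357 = 305/119 = 2.56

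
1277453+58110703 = 59388156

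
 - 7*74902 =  - 524314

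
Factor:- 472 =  - 2^3*59^1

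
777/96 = 259/32= 8.09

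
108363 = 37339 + 71024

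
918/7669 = 918/7669 = 0.12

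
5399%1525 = 824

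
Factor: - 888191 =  - 23^3*73^1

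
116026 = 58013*2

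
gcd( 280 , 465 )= 5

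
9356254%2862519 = 768697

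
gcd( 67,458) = 1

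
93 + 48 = 141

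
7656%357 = 159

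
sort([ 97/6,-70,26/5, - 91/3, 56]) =[ - 70,-91/3, 26/5, 97/6, 56 ] 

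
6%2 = 0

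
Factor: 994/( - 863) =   -  2^1*7^1*71^1*863^ ( - 1 )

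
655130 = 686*955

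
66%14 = 10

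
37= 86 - 49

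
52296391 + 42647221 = 94943612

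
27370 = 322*85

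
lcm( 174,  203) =1218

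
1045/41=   1045/41  =  25.49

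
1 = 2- 1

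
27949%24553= 3396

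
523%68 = 47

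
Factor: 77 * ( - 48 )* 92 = -340032 = - 2^6*3^1*7^1 * 11^1*23^1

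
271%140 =131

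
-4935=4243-9178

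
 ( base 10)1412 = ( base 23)2f9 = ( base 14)72c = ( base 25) 26c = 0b10110000100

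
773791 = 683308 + 90483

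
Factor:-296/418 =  - 2^2 * 11^( - 1)*19^( - 1) * 37^1 = -148/209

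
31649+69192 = 100841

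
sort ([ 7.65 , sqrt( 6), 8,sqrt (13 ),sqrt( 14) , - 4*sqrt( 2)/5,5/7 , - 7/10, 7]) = [ - 4 *sqrt ( 2)/5, - 7/10, 5/7, sqrt( 6) , sqrt(13), sqrt( 14),  7,7.65, 8]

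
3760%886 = 216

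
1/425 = 1/425 =0.00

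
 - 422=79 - 501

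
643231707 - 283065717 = 360165990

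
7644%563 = 325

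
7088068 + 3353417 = 10441485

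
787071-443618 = 343453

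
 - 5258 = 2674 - 7932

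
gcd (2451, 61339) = 1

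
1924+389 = 2313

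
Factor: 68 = 2^2*17^1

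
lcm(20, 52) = 260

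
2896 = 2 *1448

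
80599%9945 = 1039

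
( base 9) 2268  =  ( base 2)11010010010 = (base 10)1682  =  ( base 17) 5DG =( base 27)288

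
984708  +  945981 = 1930689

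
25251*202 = 5100702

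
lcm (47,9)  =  423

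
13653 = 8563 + 5090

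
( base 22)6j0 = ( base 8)6372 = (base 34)2TO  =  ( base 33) 31m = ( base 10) 3322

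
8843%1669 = 498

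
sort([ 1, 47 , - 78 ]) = [ -78,1,47]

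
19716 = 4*4929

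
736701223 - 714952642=21748581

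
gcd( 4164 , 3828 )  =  12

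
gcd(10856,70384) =8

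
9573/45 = 212 + 11/15 =212.73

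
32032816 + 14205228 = 46238044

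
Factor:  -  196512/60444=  - 2^3*3^(-1) *73^(-1)*89^1= -712/219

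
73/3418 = 73/3418 =0.02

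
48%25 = 23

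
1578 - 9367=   -  7789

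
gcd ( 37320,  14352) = 24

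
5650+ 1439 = 7089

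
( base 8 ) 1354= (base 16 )2ec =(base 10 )748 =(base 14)3b6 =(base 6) 3244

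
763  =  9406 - 8643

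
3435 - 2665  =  770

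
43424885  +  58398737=101823622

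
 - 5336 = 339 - 5675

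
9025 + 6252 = 15277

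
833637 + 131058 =964695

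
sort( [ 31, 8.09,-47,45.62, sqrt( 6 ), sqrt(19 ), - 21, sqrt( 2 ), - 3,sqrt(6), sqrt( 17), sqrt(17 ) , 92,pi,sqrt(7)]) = [  -  47,- 21, - 3, sqrt(2 ), sqrt(6), sqrt(6), sqrt( 7), pi,  sqrt(17 ),sqrt(17) , sqrt(19), 8.09,  31, 45.62, 92]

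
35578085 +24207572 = 59785657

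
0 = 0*8206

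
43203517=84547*511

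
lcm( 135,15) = 135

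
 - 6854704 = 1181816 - 8036520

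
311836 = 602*518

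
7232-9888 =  - 2656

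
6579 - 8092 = -1513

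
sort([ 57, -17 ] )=[ - 17,57] 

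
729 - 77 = 652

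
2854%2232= 622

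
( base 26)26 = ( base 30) 1S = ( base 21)2G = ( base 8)72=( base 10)58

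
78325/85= 921 + 8/17 = 921.47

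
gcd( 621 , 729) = 27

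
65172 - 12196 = 52976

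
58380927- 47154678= 11226249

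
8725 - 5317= 3408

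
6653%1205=628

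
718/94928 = 359/47464=0.01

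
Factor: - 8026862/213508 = -2^ ( - 1 ) * 23^1*211^1*827^1*53377^( - 1) = - 4013431/106754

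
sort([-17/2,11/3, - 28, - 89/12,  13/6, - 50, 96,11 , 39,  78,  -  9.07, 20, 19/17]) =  [  -  50 , - 28, - 9.07,-17/2, - 89/12, 19/17,  13/6, 11/3,11,  20, 39, 78, 96 ] 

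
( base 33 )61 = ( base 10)199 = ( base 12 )147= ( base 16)C7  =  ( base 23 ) 8F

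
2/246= 1/123 = 0.01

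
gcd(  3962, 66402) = 14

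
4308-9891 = -5583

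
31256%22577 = 8679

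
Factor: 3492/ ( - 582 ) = - 2^1*3^1=- 6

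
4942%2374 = 194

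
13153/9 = 13153/9 = 1461.44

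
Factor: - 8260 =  - 2^2*5^1*7^1*59^1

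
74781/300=249  +  27/100  =  249.27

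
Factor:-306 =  - 2^1*3^2*17^1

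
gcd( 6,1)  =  1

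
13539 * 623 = 8434797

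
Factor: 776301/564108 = 2^(-2) * 1621^ (-1) * 8923^1 = 8923/6484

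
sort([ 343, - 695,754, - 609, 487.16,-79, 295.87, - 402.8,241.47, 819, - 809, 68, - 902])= [ - 902 , - 809, - 695, - 609, - 402.8, - 79,  68, 241.47, 295.87,343, 487.16,754, 819] 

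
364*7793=2836652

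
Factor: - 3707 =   -  11^1*337^1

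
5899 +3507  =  9406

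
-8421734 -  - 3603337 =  - 4818397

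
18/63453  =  6/21151 = 0.00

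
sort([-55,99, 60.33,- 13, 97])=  [ - 55 , - 13, 60.33, 97, 99]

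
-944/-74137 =944/74137 = 0.01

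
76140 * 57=4339980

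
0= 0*6883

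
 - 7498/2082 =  - 3749/1041 = - 3.60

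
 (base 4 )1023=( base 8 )113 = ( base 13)5A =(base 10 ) 75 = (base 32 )2b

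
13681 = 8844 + 4837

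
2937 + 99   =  3036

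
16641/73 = 227 + 70/73= 227.96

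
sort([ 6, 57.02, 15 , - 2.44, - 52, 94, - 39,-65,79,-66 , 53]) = [-66, - 65, - 52,-39,-2.44, 6,  15,53, 57.02,  79, 94 ]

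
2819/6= 469 + 5/6 = 469.83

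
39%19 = 1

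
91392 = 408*224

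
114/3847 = 114/3847 = 0.03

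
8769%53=24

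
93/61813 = 93/61813 = 0.00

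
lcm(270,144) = 2160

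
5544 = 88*63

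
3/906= 1/302 = 0.00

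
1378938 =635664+743274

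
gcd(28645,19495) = 5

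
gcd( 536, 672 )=8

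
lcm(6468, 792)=38808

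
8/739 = 8/739 = 0.01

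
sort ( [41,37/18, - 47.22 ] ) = [ - 47.22,  37/18, 41] 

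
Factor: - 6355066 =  - 2^1*3177533^1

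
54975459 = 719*76461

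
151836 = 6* 25306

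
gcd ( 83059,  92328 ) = 1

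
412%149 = 114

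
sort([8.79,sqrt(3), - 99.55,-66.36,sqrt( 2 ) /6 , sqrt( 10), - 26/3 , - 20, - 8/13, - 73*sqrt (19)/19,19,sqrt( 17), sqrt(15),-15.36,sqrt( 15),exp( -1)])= [  -  99.55, - 66.36,- 20,-73*sqrt( 19)/19, - 15.36,-26/3, - 8/13, sqrt( 2)/6,exp( - 1 ),sqrt(3) , sqrt( 10),sqrt( 15 ),sqrt( 15 ),sqrt (17)  ,  8.79,19]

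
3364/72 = 46 + 13/18 = 46.72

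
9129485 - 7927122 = 1202363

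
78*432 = 33696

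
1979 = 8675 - 6696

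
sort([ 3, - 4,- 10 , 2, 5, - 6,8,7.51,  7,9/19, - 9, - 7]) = [  -  10, -9,-7,-6, -4,9/19, 2,  3,5, 7 , 7.51, 8]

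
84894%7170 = 6024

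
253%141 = 112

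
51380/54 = 951+13/27= 951.48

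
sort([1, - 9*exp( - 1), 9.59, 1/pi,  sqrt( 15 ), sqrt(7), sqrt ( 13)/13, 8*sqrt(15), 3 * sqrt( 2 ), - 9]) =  [ - 9, - 9 * exp( - 1), sqrt( 13)/13,1/pi , 1,sqrt( 7 ), sqrt( 15 ), 3*sqrt( 2), 9.59, 8*sqrt( 15 )]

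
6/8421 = 2/2807 = 0.00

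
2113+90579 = 92692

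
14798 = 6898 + 7900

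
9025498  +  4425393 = 13450891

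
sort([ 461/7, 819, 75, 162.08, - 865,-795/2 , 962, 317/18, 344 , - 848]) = [-865, - 848,-795/2, 317/18, 461/7,  75, 162.08,344, 819, 962] 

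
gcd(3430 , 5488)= 686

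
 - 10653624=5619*( - 1896 ) 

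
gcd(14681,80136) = 53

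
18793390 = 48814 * 385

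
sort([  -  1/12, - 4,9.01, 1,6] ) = [-4, - 1/12,1,6,  9.01 ]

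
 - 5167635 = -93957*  55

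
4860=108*45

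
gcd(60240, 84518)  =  2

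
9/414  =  1/46 = 0.02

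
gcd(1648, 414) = 2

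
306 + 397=703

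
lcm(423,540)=25380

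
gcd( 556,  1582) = 2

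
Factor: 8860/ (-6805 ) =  -2^2*443^1*1361^( - 1) = - 1772/1361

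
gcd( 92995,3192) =7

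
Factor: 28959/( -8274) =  -7/2= - 2^( - 1)*7^1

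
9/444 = 3/148= 0.02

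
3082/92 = 67/2 = 33.50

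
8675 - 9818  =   - 1143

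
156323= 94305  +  62018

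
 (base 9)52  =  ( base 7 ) 65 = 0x2f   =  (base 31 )1g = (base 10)47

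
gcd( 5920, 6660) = 740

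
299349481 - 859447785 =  -560098304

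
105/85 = 1 + 4/17 = 1.24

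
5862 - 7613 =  - 1751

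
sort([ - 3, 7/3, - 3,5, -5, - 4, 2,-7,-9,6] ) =[-9,-7, - 5, - 4,-3, - 3,2,7/3,5, 6 ] 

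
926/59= 926/59 = 15.69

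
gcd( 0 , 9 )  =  9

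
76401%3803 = 341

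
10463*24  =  251112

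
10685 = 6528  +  4157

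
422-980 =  -558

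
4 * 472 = 1888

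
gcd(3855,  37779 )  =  771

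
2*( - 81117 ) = - 162234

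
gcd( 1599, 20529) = 3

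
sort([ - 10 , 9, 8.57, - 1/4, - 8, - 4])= [-10, - 8, - 4, - 1/4, 8.57,9] 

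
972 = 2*486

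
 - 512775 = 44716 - 557491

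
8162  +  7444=15606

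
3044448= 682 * 4464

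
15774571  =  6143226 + 9631345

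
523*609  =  318507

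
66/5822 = 33/2911 = 0.01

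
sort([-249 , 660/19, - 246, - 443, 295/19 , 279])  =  [  -  443, - 249, - 246,295/19 , 660/19,279 ]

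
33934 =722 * 47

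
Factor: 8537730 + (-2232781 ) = 6304949 = 7^1*857^1*1051^1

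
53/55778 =53/55778 =0.00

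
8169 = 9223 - 1054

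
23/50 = 23/50 = 0.46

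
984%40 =24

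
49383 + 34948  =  84331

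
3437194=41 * 83834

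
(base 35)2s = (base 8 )142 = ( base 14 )70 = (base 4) 1202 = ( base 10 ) 98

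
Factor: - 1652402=- 2^1*826201^1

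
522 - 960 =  - 438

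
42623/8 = 42623/8  =  5327.88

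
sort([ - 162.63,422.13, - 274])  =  [ - 274, - 162.63,422.13] 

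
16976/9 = 16976/9 =1886.22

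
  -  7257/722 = -7257/722 = - 10.05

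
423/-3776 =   -  423/3776 = - 0.11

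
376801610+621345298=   998146908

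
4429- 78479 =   -  74050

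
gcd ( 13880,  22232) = 8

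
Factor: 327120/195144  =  2^1*5^1*29^1*173^(  -  1) = 290/173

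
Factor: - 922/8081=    - 2^1 * 461^1*8081^(  -  1 ) 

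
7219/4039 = 7219/4039 = 1.79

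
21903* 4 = 87612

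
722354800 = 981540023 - 259185223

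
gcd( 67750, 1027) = 1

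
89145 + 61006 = 150151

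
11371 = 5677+5694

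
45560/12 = 3796+2/3 = 3796.67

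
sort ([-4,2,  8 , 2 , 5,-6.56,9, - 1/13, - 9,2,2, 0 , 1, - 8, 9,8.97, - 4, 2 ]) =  [ - 9, - 8 , - 6.56, - 4, - 4,-1/13,0, 1,  2 , 2,2,2 , 2, 5 , 8, 8.97,9, 9]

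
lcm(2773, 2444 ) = 144196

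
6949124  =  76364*91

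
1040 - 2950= -1910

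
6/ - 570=-1 + 94/95 = - 0.01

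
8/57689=8/57689 = 0.00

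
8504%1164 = 356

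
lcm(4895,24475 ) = 24475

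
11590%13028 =11590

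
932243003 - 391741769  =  540501234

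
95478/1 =95478= 95478.00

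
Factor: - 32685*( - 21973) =3^1*5^1*7^1*43^1 * 73^1*2179^1 = 718187505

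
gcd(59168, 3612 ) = 172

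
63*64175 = 4043025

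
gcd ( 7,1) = 1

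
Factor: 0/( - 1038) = 0^1 = 0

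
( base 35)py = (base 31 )TA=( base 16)38D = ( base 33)ri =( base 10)909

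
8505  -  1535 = 6970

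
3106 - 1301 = 1805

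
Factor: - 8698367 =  - 37^1*235091^1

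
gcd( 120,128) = 8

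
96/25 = 96/25 = 3.84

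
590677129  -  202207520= 388469609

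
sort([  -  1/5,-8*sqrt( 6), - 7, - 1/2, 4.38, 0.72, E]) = [-8*sqrt( 6),-7,-1/2, - 1/5, 0.72,E, 4.38 ] 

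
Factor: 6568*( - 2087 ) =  - 13707416 = - 2^3*821^1*2087^1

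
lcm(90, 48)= 720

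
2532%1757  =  775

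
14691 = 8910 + 5781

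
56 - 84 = -28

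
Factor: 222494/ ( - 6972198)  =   - 111247/3486099 = - 3^( - 1)*53^1*439^( - 1)*2099^1*2647^(-1 )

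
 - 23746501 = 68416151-92162652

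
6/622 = 3/311 = 0.01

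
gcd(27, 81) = 27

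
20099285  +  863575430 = 883674715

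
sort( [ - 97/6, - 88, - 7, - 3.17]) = [ - 88 , - 97/6 , -7,  -  3.17 ] 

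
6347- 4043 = 2304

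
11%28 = 11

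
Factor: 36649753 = 7^1 * 5235679^1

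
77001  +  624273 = 701274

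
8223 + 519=8742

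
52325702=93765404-41439702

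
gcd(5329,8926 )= 1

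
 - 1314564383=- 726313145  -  588251238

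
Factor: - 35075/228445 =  - 115/749 = - 5^1 * 7^( - 1 )*23^1*107^( - 1 )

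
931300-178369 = 752931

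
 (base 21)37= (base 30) 2A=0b1000110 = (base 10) 70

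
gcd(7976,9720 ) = 8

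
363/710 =363/710 = 0.51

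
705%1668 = 705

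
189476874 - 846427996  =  -656951122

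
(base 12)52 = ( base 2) 111110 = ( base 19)35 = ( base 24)2E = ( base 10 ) 62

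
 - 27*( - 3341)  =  90207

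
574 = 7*82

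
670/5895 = 134/1179 = 0.11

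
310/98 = 155/49  =  3.16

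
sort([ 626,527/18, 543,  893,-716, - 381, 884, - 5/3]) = [ - 716, - 381, - 5/3, 527/18, 543, 626,884, 893]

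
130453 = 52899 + 77554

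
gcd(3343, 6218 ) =1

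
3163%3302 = 3163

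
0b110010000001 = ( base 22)6db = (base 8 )6201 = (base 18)9ff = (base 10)3201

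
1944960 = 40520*48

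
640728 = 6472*99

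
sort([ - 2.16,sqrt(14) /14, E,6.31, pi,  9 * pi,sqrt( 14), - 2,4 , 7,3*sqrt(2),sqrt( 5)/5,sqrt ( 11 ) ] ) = [ - 2.16, - 2,sqrt ( 14)/14,sqrt( 5 ) /5 , E, pi , sqrt(11),sqrt( 14 ), 4, 3*sqrt( 2),6.31 , 7,9 *pi]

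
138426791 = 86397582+52029209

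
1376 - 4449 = - 3073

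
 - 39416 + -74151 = -113567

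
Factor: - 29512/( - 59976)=31/63 = 3^ (-2 )*7^( - 1 ) * 31^1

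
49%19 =11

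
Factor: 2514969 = 3^4*61^1*509^1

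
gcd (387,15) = 3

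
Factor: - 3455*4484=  - 2^2  *5^1*19^1*59^1*691^1 = -  15492220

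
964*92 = 88688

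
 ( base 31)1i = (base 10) 49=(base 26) 1n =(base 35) 1e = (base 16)31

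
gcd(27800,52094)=2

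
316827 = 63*5029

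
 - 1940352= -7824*248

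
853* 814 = 694342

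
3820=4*955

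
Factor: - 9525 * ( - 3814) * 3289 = 119483943150 = 2^1*3^1*5^2 * 11^1*13^1 * 23^1*127^1* 1907^1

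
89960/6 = 14993 + 1/3= 14993.33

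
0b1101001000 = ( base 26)168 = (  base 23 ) 1DC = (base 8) 1510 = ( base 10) 840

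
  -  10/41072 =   -  1 + 20531/20536= -0.00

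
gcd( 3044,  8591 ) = 1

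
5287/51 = 103 + 2/3 = 103.67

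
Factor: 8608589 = 11^1*211^1*3709^1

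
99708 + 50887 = 150595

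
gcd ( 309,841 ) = 1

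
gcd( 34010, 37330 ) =10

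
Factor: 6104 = 2^3 * 7^1 * 109^1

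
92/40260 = 23/10065 = 0.00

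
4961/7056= 4961/7056= 0.70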